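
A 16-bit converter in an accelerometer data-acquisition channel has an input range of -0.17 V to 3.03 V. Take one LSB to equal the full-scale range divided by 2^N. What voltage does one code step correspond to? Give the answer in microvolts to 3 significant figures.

48.8 µV

Range = 3.03 − (-0.17) = 3.2 V.
Number of codes = 2^16 = 65536.
Step size = 3.2/65536 V = 48.8 µV.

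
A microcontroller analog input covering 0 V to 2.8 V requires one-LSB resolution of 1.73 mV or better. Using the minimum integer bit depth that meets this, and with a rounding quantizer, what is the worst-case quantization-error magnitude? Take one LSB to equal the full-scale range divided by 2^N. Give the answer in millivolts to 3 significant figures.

Range is 2.8 V.
Need 2^N ≥ 2.8 V / 1.73 mV = 1618 → N_min = 11.
Step size = 2.8/2048 V = 1.3672 mV.
Half an LSB is 0.684 mV.

0.684 mV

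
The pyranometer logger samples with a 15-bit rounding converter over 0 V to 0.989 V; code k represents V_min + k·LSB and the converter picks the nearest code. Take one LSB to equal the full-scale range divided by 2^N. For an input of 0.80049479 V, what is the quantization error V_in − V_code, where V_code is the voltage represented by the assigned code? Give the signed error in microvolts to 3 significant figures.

Range is 0.989 V. LSB = 0.989 V / 2^15 ≈ 30.18 µV.
(0.80049479 − (0)) / LSB = 0.80049479 × 32768/0.989 = 26522.3592. Nearest integer: k = 26522.
V_code = 0 + (26522/32768) × 0.989 = 0.80048394775 V.
V_in − V_code = 0.80049479 − (0.80048394775) = +10.8 µV.

+10.8 µV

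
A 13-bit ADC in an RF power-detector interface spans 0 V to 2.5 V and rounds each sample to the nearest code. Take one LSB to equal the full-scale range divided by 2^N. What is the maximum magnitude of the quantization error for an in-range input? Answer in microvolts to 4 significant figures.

152.6 µV

Full-scale range = 2.5 V.
Step size = 2.5/8192 V = 305.176 µV.
A rounding quantizer has |error| ≤ LSB/2 = 152.6 µV.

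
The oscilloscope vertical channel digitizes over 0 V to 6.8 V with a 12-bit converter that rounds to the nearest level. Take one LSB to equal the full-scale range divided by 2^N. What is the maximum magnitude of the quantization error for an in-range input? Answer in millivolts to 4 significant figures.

Full-scale range = 6.8 V.
Step size = 6.8/4096 V = 1.66016 mV.
|e|_max = LSB/2 = 0.8301 mV.

0.8301 mV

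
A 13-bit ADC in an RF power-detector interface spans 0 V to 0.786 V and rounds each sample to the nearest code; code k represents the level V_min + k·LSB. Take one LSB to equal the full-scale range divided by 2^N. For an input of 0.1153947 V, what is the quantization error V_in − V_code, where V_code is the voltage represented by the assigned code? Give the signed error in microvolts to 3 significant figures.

−29.9 µV

V_FS = 0.786 V. LSB = 0.786 V / 2^13 ≈ 95.95 µV.
(0.1153947 − (0)) / LSB = 0.1153947 × 8192/0.786 = 1202.6888. Nearest integer: k = 1203.
V_code = 0 + (1203/8192) × 0.786 = 0.1154245605 V.
V_in − V_code = 0.1153947 − (0.1154245605) = −29.9 µV.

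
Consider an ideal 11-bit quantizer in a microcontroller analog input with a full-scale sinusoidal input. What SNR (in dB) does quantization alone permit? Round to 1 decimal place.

68.0 dB

SNR = 6.02·11 + 1.76 = 67.98 dB.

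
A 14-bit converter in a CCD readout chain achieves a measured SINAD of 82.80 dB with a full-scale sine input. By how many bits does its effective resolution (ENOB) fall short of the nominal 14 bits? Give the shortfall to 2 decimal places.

0.54 bits

Effective bits = (82.80 − 1.76)/6.02 = 13.4618.
Shortfall = 14 − 13.4618 = 0.5382 bits.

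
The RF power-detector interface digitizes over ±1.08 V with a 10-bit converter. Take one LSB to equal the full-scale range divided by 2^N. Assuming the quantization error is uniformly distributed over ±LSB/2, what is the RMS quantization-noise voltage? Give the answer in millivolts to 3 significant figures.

Range = 1.08 − (-1.08) = 2.16 V.
LSB = 2.16 V ÷ 2^10 = 2.16/1024 V = 2.1094 mV.
σ_q = LSB/√12 = 2.1094 mV/3.4641 = 0.609 mV.

0.609 mV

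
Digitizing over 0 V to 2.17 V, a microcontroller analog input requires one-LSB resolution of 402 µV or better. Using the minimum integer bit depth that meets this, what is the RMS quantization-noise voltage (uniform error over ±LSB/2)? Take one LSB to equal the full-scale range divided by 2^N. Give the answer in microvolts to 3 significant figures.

76.5 µV

Full-scale range = 2.17 V.
2.17 V / 402 µV = 5398. Since 2^12 = 4096 and 2^13 = 8192, N = 13.
Step size = 2.17/8192 V = 264.89 µV.
σ_q = LSB/√12 = 264.89 µV/3.4641 = 76.5 µV.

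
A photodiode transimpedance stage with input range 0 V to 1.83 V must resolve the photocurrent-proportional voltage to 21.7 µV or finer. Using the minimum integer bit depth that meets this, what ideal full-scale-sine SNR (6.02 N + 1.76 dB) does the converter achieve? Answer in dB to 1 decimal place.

Full-scale range = 1.83 V.
Need 2^N ≥ 1.83 V / 21.7 µV = 84330 → N_min = 17.
Ideal SNR at N = 17: 6.02·17 + 1.76 = 104.1 dB.

104.1 dB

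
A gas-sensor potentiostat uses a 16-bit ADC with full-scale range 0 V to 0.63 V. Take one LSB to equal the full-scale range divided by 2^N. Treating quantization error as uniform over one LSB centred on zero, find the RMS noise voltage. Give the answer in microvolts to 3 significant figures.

2.78 µV

Range is 0.63 V.
Step size = 0.63/65536 V = 9.6130 µV.
For a uniform distribution on [−LSB/2, +LSB/2], V_rms = LSB/√12 = 9.6130 µV/3.4641 = 2.78 µV.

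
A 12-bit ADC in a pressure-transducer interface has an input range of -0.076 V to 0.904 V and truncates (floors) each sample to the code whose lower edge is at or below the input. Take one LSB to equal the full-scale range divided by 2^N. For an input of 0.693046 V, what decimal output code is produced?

3214

Full-scale range = 0.904 V − (-0.076 V) = 0.98 V. LSB = 0.98 V / 2^12 ≈ 239.3 µV.
V_in − V_min = 0.693046 − (-0.076) = 0.769046 V.
Divide by LSB: 0.769046 × 4096/0.98 = 3214.2984.
Truncating gives code 3214.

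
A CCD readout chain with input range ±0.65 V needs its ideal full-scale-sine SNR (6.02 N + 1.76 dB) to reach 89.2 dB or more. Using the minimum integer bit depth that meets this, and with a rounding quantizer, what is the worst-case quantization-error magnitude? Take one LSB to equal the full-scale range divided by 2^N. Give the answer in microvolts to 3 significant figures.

Span: 0.65 V − (-0.65 V) = 1.3 V.
Solving 6.02 N ≥ 89.2 − 1.76: N ≥ 14.525. Round up → N = 15.
One LSB is 1.3 V / 32768 = 39.673 µV.
|e|_max = LSB/2 = 19.8 µV.

19.8 µV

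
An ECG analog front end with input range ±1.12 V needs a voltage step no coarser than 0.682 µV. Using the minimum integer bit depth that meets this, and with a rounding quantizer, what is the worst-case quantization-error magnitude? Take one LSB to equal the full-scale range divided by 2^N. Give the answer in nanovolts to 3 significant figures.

267 nV

Span: 1.12 V − (-1.12 V) = 2.24 V.
2.24 V / 0.682 µV = 3.284e6. Since 2^21 = 2097152 and 2^22 = 4194304, N = 22.
LSB = 2.24 V / 2^22 = 0.53406 µV.
Half an LSB is 267 nV.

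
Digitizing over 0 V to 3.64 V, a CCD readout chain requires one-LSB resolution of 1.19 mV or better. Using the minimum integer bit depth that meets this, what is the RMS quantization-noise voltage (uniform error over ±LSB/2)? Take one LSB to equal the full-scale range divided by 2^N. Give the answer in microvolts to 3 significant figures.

257 µV

Full-scale range = 3.64 V.
Need 2^N ≥ 3.64 V / 1.19 mV = 3059 → N_min = 12.
One LSB is 3.64 V / 4096 = 0.88867 mV.
V_rms = LSB/√12 = 257 µV.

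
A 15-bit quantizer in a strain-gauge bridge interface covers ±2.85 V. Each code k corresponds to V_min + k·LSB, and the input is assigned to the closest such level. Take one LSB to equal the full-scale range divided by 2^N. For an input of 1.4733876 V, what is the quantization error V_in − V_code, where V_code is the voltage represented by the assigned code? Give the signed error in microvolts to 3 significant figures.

+29.4 µV

Full-scale range = 2.85 V − (-2.85 V) = 5.7 V. LSB = 5.7 V / 2^15 ≈ 174.0 µV.
(1.4733876 − (-2.85)) / LSB = 4.3233876 × 32768/5.7 = 24854.1693. Nearest integer: k = 24854.
V_code = V_min + k × range/2^15 = -2.85 + 24854 × 5.7/32768 = 1.4733581543 V.
e = 1.4733876 − (1.4733581543) = +29.4 µV.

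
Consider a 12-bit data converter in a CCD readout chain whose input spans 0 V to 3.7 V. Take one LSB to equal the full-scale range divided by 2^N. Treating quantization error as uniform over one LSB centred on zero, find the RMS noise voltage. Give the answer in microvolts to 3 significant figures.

261 µV

V_FS = 3.7 V.
LSB = 3.7 V ÷ 2^12 = 3.7/4096 V = 0.90332 mV.
For a uniform distribution on [−LSB/2, +LSB/2], V_rms = LSB/√12 = 0.90332 mV/3.4641 = 261 µV.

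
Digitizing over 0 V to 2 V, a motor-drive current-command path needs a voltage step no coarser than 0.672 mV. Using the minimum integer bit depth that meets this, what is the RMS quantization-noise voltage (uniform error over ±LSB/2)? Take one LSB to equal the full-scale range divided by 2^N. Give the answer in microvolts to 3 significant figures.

Full-scale range = 2 V.
Required number of levels: 2/0.672 mV = 2976.2; smallest N with 2^N ≥ that is 12.
One LSB is 2 V / 4096 = 488.28 µV.
V_rms = LSB/√12 = 141 µV.

141 µV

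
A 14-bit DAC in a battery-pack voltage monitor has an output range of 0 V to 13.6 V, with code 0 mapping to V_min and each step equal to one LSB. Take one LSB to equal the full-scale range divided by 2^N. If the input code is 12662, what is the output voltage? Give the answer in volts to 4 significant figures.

10.51 V

V_FS = 13.6 V. LSB = 13.6 V / 2^14.
Output = V_min + (12662/16384) × range = 0 + 0.772827 × 13.6 V
      = 0 + 10.5104 = 10.5104 V.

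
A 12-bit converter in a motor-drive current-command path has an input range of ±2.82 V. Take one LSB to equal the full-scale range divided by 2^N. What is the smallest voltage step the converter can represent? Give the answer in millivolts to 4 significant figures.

Full-scale range = 2.82 V − (-2.82 V) = 5.64 V.
There are 2^12 = 4096 steps.
LSB = 5.64 V / 2^12 = 1.377 mV.

1.377 mV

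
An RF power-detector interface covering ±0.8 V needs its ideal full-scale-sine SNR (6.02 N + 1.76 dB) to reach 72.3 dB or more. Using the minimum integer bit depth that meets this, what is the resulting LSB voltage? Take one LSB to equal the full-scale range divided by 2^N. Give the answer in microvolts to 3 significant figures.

Span: 0.8 V − (-0.8 V) = 1.6 V.
Required N = ⌈(72.3 − 1.76)/6.02⌉ = ⌈11.718⌉ = 12.
LSB = 1.6 V ÷ 2^12 = 1.6/4096 V = 391 µV.

391 µV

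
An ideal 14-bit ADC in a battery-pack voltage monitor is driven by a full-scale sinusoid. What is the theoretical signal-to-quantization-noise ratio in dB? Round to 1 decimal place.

86.0 dB

Ideal quantization SNR: 6.02 × 14 + 1.76 dB = 86.0 dB.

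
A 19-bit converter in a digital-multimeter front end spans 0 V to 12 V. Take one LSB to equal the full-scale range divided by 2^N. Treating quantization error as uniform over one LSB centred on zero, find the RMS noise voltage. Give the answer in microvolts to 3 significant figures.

6.61 µV

Span = 12 V.
One LSB is 12 V / 524288 = 22.888 µV.
For a uniform distribution on [−LSB/2, +LSB/2], V_rms = LSB/√12 = 22.888 µV/3.4641 = 6.61 µV.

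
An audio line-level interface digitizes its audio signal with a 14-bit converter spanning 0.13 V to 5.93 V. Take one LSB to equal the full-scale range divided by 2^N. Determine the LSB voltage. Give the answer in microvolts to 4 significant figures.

The full-scale span is 5.93 − (0.13) = 5.8 V.
Number of codes = 2^14 = 16384.
One LSB is 5.8 V / 16384 = 354.0 µV.

354.0 µV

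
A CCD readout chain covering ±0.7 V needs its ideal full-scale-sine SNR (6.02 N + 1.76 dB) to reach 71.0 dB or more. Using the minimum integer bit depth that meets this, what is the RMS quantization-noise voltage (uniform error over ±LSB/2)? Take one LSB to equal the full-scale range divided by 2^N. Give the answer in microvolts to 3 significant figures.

98.7 µV

Full-scale range = 0.7 V − (-0.7 V) = 1.4 V.
Solving 6.02 N ≥ 71.0 − 1.76: N ≥ 11.502. Round up → N = 12.
One LSB is 1.4 V / 4096 = 341.80 µV.
RMS noise = LSB/√12 = 98.7 µV.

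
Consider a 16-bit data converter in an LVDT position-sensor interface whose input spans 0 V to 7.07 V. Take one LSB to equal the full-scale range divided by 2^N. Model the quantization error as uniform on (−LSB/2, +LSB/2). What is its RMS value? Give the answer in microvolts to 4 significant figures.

Range is 7.07 V.
Step size = 7.07/65536 V = 107.880 µV.
RMS of a uniform error over width LSB is LSB/√12 = 31.14 µV.

31.14 µV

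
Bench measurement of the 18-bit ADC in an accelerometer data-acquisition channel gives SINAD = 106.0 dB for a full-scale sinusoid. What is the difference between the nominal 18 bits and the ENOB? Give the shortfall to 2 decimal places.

ENOB = (SINAD − 1.76)/6.02 = (106.0 − 1.76)/6.02 = 17.3156 bits.
Lost resolution: 18 − 17.3156 = 0.6844 bits.

0.68 bits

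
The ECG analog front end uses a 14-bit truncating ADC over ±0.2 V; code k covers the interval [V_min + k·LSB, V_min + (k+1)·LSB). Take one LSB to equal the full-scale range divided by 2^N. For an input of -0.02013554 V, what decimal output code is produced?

7367

The full-scale span is 0.2 − (-0.2) = 0.4 V. LSB = 0.4 V / 2^14 ≈ 24.41 µV.
code = ⌊(V_in − V_min)/LSB⌋ = ⌊(V_in − V_min) × 2^14 / range⌋
     = ⌊(-0.02013554 − (-0.2)) × 16384 / 0.4⌋ = ⌊0.17986446 × 16384/0.4⌋
     = ⌊7367.248⌋ = 7367.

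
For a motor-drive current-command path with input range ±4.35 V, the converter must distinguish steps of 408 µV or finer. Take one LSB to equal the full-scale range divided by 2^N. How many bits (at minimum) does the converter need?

15 bits

Span: 4.35 V − (-4.35 V) = 8.7 V.
8.7 V / 408 µV = 21320. Since 2^14 = 16384 and 2^15 = 32768, N = 15.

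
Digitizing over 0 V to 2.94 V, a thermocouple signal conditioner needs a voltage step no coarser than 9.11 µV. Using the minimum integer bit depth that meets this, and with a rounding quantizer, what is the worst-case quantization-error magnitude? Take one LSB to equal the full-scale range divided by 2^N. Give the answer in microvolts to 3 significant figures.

Full-scale range = 2.94 V.
Required number of levels: 2.94/9.11 µV = 322720; smallest N with 2^N ≥ that is 19.
LSB = 2.94 V ÷ 2^19 = 2.94/524288 V = 5.6076 µV.
Half an LSB is 2.80 µV.

2.80 µV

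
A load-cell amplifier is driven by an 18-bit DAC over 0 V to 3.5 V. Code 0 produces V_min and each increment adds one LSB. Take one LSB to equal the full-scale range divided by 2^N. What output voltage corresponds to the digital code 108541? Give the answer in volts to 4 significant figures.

1.449 V

Full-scale range = 3.5 V. LSB = 3.5 V / 2^18.
V_out = 0 + 108541 × (3.5/262144) V
      = 0 + 1.44918 = 1.44918 V.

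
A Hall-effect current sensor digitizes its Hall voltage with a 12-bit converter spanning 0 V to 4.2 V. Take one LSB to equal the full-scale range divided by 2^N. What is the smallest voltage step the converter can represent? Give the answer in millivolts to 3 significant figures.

Full-scale range = 4.2 V.
Number of codes = 2^12 = 4096.
LSB = 4.2 V ÷ 2^12 = 4.2/4096 V = 1.03 mV.

1.03 mV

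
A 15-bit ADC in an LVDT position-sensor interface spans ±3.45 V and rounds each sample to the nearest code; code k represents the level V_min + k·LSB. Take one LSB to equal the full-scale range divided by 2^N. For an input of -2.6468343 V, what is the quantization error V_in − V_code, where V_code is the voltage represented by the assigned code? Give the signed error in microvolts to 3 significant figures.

Range = 3.45 − (-3.45) = 6.9 V. LSB = 6.9 V / 2^15 ≈ 210.6 µV.
(-2.6468343 − (-3.45)) / LSB = 0.8031657 × 32768/6.9 = 3814.2223. Nearest integer: k = 3814.
V_code = -3.45 + (3814/32768) × 6.9 = -2.6468811035 V.
e = -2.6468343 − (-2.6468811035) = +46.8 µV.

+46.8 µV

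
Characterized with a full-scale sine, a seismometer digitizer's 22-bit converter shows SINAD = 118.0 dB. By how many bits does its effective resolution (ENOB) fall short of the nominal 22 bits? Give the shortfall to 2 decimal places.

ENOB = (SINAD − 1.76)/6.02 = (118.0 − 1.76)/6.02 = 19.3090 bits.
22 − 19.3090 = 2.69 bits below nominal.

2.69 bits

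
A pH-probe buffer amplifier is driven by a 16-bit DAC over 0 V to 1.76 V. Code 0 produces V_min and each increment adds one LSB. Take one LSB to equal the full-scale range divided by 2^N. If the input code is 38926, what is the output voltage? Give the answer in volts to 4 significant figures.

Span = 1.76 V. LSB = 1.76 V / 2^16.
V_out = V_min + code × LSB = 0 V + 38926 × 1.76 V / 65536
      = 0 V + 1.04538 V = 1.04538 V.

1.045 V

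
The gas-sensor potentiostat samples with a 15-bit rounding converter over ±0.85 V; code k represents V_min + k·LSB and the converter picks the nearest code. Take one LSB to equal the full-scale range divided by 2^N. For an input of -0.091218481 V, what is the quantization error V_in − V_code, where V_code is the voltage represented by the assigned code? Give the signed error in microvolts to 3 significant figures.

−13.6 µV

Full-scale range = 0.85 V − (-0.85 V) = 1.7 V. LSB = 1.7 V / 2^15 ≈ 51.88 µV.
(-0.091218481 − (-0.85)) / LSB = 0.758781519 × 32768/1.7 = 14625.7369. Nearest integer: k = 14626.
V_code = -0.85 + (14626/32768) × 1.7 = -0.091204833984 V.
V_in − V_code = -0.091218481 − (-0.091204833984) = −13.6 µV.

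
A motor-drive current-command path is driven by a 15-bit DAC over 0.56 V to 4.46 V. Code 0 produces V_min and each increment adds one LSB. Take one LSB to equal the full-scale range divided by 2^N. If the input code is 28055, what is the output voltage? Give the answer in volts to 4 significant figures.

3.899 V

Span: 4.46 V − (0.56 V) = 3.9 V. LSB = 3.9 V / 2^15.
V_out = 0.56 + 28055 × (3.9/32768) V
      = 0.56 + 3.33907 = 3.89907 V.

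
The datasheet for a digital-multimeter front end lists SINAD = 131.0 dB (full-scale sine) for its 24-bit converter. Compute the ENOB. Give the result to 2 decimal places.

21.47 bits

(131.0 − 1.76) / 6.02 = 129.24/6.02 = 21.4684 effective bits.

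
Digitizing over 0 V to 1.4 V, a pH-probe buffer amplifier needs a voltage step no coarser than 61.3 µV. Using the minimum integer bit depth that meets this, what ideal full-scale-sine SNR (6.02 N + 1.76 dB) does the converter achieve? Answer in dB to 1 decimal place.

Range is 1.4 V.
Required number of levels: 1.4/61.3 µV = 22838; smallest N with 2^N ≥ that is 15.
Ideal SNR at N = 15: 6.02·15 + 1.76 = 92.1 dB.

92.1 dB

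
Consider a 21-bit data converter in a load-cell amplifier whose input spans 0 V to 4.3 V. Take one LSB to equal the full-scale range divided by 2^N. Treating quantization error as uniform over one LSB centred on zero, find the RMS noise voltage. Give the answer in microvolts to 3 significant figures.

Full-scale range = 4.3 V.
LSB = 4.3 V / 2^21 = 2.0504 µV.
V_rms = LSB/√12 = 2.0504 µV / √12 = 0.592 µV.

0.592 µV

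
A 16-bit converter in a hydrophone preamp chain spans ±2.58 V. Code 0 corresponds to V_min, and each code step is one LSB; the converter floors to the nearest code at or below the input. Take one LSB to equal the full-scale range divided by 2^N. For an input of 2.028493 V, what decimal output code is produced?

58531

Span: 2.58 V − (-2.58 V) = 5.16 V. LSB = 5.16 V / 2^16 ≈ 78.74 µV.
(V_in − V_min) × 2^16/range = (2.028493 − (-2.58)) × 65536/5.16 = 58531.434.
Floor → code = 58531.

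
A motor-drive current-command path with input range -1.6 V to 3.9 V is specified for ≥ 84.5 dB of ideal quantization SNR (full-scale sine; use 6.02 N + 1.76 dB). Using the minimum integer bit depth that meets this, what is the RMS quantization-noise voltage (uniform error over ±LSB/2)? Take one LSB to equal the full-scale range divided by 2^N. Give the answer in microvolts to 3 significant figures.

The full-scale span is 3.9 − (-1.6) = 5.5 V.
N ≥ (84.5 − 1.76)/6.02 = 13.744 → N_min = 14.
LSB = 5.5 V / 2^14 = 335.69 µV.
V_rms = LSB/√12 = 96.9 µV.

96.9 µV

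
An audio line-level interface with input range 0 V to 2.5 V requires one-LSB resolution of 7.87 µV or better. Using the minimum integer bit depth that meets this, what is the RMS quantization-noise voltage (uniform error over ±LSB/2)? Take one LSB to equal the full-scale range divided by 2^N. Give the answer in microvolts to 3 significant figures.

1.38 µV

Full-scale range = 2.5 V.
Levels needed ≥ 2.5/7.87 µV = 317700. 2^19 = 524288 suffices, so N_min = 19.
LSB = 2.5 V / 2^19 = 4.7684 µV.
RMS noise = LSB/√12 = 1.38 µV.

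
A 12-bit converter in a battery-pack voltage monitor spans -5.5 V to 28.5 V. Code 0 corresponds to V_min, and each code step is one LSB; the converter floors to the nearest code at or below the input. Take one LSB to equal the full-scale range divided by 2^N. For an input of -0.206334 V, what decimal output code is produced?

Full-scale range = 28.5 V − (-5.5 V) = 34 V. LSB = 34 V / 2^12 ≈ 8.301 mV.
code = ⌊(V_in − V_min)/LSB⌋ = ⌊(V_in − V_min) × 2^12 / range⌋
     = ⌊(-0.206334 − (-5.5)) × 4096 / 34⌋ = ⌊5.293666 × 4096/34⌋
     = ⌊637.731⌋ = 637.

637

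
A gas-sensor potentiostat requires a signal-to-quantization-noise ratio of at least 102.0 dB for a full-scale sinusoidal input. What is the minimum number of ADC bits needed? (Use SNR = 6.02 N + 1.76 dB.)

Required N = ⌈(102.0 − 1.76)/6.02⌉ = ⌈16.651⌉ = 17.

17 bits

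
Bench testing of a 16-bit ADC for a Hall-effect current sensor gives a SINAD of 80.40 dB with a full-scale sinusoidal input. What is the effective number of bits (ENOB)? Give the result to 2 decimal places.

13.06 bits

Inverting SNR = 6.02 N + 1.76: N_eff = (80.40 − 1.76)/6.02 = 13.0631.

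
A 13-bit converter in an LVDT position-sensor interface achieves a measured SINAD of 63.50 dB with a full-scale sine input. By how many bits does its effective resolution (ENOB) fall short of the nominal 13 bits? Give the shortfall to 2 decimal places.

ENOB = (SINAD − 1.76)/6.02 = (63.50 − 1.76)/6.02 = 10.2558 bits.
Lost resolution: 13 − 10.2558 = 2.7442 bits.

2.74 bits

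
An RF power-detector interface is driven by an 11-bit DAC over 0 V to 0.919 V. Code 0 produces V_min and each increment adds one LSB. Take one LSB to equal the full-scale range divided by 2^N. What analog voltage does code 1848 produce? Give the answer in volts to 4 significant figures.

Full-scale range = 0.919 V. LSB = 0.919 V / 2^11.
V_out = 0 + 1848 × (0.919/2048) V
      = 0 + 0.829254 = 0.829254 V.

0.8293 V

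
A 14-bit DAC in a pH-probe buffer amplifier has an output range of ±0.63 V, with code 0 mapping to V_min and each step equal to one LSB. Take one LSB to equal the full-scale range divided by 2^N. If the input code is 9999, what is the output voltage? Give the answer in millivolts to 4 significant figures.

139.0 mV

The full-scale span is 0.63 − (-0.63) = 1.26 V. LSB = 1.26 V / 2^14.
V_out = -0.63 + 9999 × (1.26/16384) V
      = -0.63 + 0.768966 = 0.138966 V.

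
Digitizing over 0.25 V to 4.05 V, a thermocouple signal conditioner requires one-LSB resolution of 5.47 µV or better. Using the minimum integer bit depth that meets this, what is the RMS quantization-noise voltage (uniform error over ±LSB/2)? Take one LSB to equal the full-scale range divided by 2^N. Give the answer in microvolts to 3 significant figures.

The full-scale span is 4.05 − (0.25) = 3.8 V.
Required number of levels: 3.8/5.47 µV = 694700; smallest N with 2^N ≥ that is 20.
LSB = 3.8 V ÷ 2^20 = 3.8/1048576 V = 3.6240 µV.
RMS noise = LSB/√12 = 1.05 µV.

1.05 µV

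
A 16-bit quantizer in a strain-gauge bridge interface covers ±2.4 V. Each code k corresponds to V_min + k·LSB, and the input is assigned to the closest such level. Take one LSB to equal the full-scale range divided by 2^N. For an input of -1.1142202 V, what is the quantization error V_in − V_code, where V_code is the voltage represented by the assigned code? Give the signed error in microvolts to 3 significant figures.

The full-scale span is 2.4 − (-2.4) = 4.8 V. LSB = 4.8 V / 2^16 ≈ 73.24 µV.
(V_in − V_min)/LSB = (-1.1142202 − (-2.4)) × 65536/4.8 = 17555.1802 → nearest code k = 17555.
V_code = -2.4 + (17555/65536) × 4.8 = -1.1142333984 V.
V_in − V_code = -1.1142202 − (-1.1142333984) = +13.2 µV.

+13.2 µV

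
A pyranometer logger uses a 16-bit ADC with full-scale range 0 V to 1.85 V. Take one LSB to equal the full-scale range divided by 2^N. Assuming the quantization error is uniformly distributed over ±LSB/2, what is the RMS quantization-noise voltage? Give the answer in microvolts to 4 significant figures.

8.149 µV

V_FS = 1.85 V.
One LSB is 1.85 V / 65536 = 28.2288 µV.
σ_q = LSB/√12 = 28.2288 µV/3.4641 = 8.149 µV.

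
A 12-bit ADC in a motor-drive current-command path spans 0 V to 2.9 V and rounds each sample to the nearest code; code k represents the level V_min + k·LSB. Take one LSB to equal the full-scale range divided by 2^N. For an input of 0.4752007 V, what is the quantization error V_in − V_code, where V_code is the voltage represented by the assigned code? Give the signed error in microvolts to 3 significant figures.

+127 µV

Span = 2.9 V. LSB = 2.9 V / 2^12 ≈ 0.7080 mV.
(V_in − V_min)/LSB = (0.4752007 − (0)) × 4096/2.9 = 671.1800 → nearest code k = 671.
V_code = V_min + k × range/2^12 = 0 + 671 × 2.9/4096 = 0.4750732422 V.
e = 0.4752007 − (0.4750732422) = +127 µV.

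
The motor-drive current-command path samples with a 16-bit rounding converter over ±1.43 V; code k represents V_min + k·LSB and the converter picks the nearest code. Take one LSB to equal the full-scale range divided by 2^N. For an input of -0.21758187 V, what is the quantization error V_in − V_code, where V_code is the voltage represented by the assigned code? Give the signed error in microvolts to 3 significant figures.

+7.85 µV

The full-scale span is 1.43 − (-1.43) = 2.86 V. LSB = 2.86 V / 2^16 ≈ 43.64 µV.
Position in LSBs: (-0.21758187 − (-1.43)) × 65536/2.86 = 27782.1799; rounding gives k = 27782.
V_code = -1.43 + (27782/65536) × 2.86 = -0.21758972168 V.
V_in − V_code = -0.21758187 − (-0.21758972168) = +7.85 µV.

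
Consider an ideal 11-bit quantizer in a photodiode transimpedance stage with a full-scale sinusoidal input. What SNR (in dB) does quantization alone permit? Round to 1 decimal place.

Ideal quantization SNR: 6.02 × 11 + 1.76 dB = 68.0 dB.

68.0 dB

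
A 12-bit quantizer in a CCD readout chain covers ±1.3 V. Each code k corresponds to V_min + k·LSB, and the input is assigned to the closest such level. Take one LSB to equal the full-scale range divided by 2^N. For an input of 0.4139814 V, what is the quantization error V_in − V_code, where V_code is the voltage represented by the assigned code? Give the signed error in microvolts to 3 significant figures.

+114 µV

The full-scale span is 1.3 − (-1.3) = 2.6 V. LSB = 2.6 V / 2^12 ≈ 0.6348 mV.
(0.4139814 − (-1.3)) / LSB = 1.7139814 × 4096/2.6 = 2700.1799. Nearest integer: k = 2700.
V_code = -1.3 + (2700/4096) × 2.6 = 0.4138671875 V.
Error = V_in − V_code = 0.4139814 − (0.4138671875) = +114 µV.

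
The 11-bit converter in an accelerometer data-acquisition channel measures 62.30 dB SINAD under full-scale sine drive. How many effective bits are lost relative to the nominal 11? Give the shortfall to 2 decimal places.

N_eff = (62.30 − 1.76)/6.02 = 10.0565 bits.
11 − 10.0565 = 0.94 bits below nominal.

0.94 bits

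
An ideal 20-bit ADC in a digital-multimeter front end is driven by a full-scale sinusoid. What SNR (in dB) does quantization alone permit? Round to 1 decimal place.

For an ideal N-bit converter with full-scale sine input, SNR = 6.02 N + 1.76 dB. SNR = 6.02 × 20 + 1.76 = 120.40 + 1.76 = 122.16 dB.

122.2 dB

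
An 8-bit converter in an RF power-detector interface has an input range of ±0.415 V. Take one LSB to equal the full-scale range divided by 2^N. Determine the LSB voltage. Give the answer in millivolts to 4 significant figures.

The full-scale span is 0.415 − (-0.415) = 0.83 V.
Number of codes = 2^8 = 256.
Step size = 0.83/256 V = 3.242 mV.

3.242 mV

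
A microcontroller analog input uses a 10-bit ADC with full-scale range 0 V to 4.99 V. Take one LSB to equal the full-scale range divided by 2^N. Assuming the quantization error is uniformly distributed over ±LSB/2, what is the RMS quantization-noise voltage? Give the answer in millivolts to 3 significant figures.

Span = 4.99 V.
One LSB is 4.99 V / 1024 = 4.8730 mV.
RMS of a uniform error over width LSB is LSB/√12 = 1.41 mV.

1.41 mV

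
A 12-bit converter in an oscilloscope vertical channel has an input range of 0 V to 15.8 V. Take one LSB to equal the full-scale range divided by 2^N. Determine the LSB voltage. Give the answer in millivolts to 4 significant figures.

3.857 mV

Full-scale range = 15.8 V.
2^12 = 4096 levels.
Step size = 15.8/4096 V = 3.857 mV.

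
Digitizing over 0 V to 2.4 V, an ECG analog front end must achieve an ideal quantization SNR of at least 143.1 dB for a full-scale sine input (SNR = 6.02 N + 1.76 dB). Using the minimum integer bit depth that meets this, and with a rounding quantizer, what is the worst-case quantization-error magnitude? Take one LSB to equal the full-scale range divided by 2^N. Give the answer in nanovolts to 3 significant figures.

71.5 nV

V_FS = 2.4 V.
6.02 N + 1.76 ≥ 143.1 gives N ≥ 23.478, so the minimum integer is 24.
LSB = 2.4 V ÷ 2^24 = 2.4/16777216 V = 143.05 nV.
|e|_max = LSB/2 = 71.5 nV.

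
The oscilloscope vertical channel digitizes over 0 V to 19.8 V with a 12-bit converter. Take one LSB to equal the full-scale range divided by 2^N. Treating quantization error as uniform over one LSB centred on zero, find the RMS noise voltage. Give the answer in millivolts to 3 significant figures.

V_FS = 19.8 V.
LSB = 19.8 V ÷ 2^12 = 19.8/4096 V = 4.8340 mV.
RMS of a uniform error over width LSB is LSB/√12 = 1.40 mV.

1.40 mV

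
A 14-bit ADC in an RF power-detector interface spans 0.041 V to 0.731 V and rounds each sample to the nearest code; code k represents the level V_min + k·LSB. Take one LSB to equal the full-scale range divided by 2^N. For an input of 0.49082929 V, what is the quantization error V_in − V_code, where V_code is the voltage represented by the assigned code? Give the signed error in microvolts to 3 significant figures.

Range = 0.731 − (0.041) = 0.69 V. LSB = 0.69 V / 2^14 ≈ 42.11 µV.
(V_in − V_min)/LSB = (0.49082929 − (0.041)) × 16384/0.69 = 10681.1639 → nearest code k = 10681.
V_code = V_min + k × range/2^14 = 0.041 + 10681 × 0.69/16384 = 0.49082238770 V.
Error = V_in − V_code = 0.49082929 − (0.49082238770) = +6.90 µV.

+6.90 µV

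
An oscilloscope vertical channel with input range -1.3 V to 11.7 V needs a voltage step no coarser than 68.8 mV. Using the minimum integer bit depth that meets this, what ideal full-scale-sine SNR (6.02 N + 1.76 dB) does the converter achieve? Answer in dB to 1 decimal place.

Span: 11.7 V − (-1.3 V) = 13 V.
13 V / 68.8 mV = 189.0. Since 2^7 = 128 and 2^8 = 256, N = 8.
6.02(8) + 1.76 = 49.92 dB.

49.9 dB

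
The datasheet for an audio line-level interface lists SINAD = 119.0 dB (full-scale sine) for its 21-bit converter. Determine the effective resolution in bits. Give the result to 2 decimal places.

ENOB = (119.0 − 1.76)/6.02 = 19.4751 bits.

19.48 bits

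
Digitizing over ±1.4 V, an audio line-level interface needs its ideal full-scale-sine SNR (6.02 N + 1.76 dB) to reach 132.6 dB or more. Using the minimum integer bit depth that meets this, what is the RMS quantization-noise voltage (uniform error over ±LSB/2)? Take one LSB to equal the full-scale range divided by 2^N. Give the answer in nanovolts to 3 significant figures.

The full-scale span is 1.4 − (-1.4) = 2.8 V.
Required N = ⌈(132.6 − 1.76)/6.02⌉ = ⌈21.734⌉ = 22.
LSB = 2.8 V ÷ 2^22 = 2.8/4194304 V = 0.66757 µV.
RMS noise = LSB/√12 = 193 nV.

193 nV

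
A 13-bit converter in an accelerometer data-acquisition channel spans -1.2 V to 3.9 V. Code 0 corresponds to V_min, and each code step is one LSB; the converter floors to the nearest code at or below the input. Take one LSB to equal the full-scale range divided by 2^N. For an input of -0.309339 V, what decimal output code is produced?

Span: 3.9 V − (-1.2 V) = 5.1 V. LSB = 5.1 V / 2^13 ≈ 0.6226 mV.
V_in − V_min = -0.309339 − (-1.2) = 0.890661 V.
Divide by LSB: 0.890661 × 8192/5.1 = 1430.6461.
Truncating gives code 1430.

1430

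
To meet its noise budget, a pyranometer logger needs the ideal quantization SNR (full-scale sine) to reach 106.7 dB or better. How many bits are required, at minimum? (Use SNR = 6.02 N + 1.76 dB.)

18 bits

Required N = ⌈(106.7 − 1.76)/6.02⌉ = ⌈17.432⌉ = 18.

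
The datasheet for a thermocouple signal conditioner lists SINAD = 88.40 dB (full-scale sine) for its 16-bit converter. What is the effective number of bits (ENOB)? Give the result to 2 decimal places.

ENOB = (SINAD − 1.76) / 6.02 = (88.40 − 1.76) / 6.02 = 86.64 / 6.02 = 14.3920.

14.39 bits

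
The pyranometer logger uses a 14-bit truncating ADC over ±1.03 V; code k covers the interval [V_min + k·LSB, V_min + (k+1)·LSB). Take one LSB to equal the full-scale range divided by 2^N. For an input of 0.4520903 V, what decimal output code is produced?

Span: 1.03 V − (-1.03 V) = 2.06 V. LSB = 2.06 V / 2^14 ≈ 125.7 µV.
(V_in − V_min) × 2^14/range = (0.4520903 − (-1.03)) × 16384/2.06 = 11787.654.
Floor → code = 11787.

11787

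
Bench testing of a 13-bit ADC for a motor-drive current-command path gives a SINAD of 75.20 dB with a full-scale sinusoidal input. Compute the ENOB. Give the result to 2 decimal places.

Inverting SNR = 6.02 N + 1.76: N_eff = (75.20 − 1.76)/6.02 = 12.1993.

12.20 bits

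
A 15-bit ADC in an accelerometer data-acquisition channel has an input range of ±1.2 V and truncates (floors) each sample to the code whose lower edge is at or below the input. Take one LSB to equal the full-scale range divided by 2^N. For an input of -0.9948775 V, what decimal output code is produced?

2800

Full-scale range = 1.2 V − (-1.2 V) = 2.4 V. LSB = 2.4 V / 2^15 ≈ 73.24 µV.
code = ⌊(V_in − V_min)/LSB⌋ = ⌊(V_in − V_min) × 2^15 / range⌋
     = ⌊(-0.9948775 − (-1.2)) × 32768 / 2.4⌋ = ⌊0.2051225 × 32768/2.4⌋
     = ⌊2800.606⌋ = 2800.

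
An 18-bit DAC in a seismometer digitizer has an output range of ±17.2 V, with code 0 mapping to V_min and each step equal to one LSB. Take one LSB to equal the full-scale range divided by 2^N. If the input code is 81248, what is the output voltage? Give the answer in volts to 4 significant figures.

-6.538 V

The full-scale span is 17.2 − (-17.2) = 34.4 V. LSB = 34.4 V / 2^18.
V_out = -17.2 + 81248 × (34.4/262144) V
      = -17.2 V + 10.6618 V = -6.53818 V.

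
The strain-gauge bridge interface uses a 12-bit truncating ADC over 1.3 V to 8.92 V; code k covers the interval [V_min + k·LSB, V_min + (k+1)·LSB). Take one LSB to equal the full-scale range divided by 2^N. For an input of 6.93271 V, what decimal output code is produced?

Range = 8.92 − (1.3) = 7.62 V. LSB = 7.62 V / 2^12 ≈ 1.860 mV.
(V_in − V_min) × 2^12/range = (6.93271 − (1.3)) × 4096/7.62 = 3027.766.
Floor → code = 3027.

3027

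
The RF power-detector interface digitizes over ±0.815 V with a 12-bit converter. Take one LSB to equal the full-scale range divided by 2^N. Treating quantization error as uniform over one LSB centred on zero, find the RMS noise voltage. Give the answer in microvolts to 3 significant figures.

Span: 0.815 V − (-0.815 V) = 1.63 V.
LSB = 1.63 V / 2^12 = 397.95 µV.
V_rms = LSB/√12 = 397.95 µV / √12 = 115 µV.

115 µV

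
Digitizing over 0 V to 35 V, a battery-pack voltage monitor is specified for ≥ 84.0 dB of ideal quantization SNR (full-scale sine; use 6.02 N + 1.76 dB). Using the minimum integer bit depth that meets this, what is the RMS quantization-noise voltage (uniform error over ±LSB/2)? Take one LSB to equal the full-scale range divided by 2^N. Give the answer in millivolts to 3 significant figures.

Range is 35 V.
Solving 6.02 N ≥ 84.0 − 1.76: N ≥ 13.661. Round up → N = 14.
LSB = 35 V / 2^14 = 2.1362 mV.
RMS noise = LSB/√12 = 0.617 mV.

0.617 mV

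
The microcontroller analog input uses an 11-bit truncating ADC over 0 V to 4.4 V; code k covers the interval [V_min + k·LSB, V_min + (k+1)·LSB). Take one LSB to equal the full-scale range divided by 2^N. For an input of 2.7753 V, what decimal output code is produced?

V_FS = 4.4 V. LSB = 4.4 V / 2^11 ≈ 2.148 mV.
(V_in − V_min) × 2^11/range = (2.7753 − (0)) × 2048/4.4 = 1291.776.
Floor → code = 1291.

1291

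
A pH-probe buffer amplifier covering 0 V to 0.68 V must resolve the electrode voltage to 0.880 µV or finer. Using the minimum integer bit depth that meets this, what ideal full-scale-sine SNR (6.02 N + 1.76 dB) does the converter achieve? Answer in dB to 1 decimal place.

V_FS = 0.68 V.
Required number of levels: 0.68/0.880 µV = 772730; smallest N with 2^N ≥ that is 20.
6.02(20) + 1.76 = 122.16 dB.

122.2 dB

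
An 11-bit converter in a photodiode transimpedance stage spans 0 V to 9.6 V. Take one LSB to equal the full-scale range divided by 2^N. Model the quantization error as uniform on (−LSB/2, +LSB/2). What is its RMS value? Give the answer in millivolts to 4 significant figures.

1.353 mV

Range is 9.6 V.
One LSB is 9.6 V / 2048 = 4.68750 mV.
For a uniform distribution on [−LSB/2, +LSB/2], V_rms = LSB/√12 = 4.68750 mV/3.4641 = 1.353 mV.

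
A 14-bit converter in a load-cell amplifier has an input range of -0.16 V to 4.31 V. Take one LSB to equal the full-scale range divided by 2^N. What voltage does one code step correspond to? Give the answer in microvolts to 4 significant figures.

Range = 4.31 − (-0.16) = 4.47 V.
Number of codes = 2^14 = 16384.
One LSB is 4.47 V / 16384 = 272.8 µV.

272.8 µV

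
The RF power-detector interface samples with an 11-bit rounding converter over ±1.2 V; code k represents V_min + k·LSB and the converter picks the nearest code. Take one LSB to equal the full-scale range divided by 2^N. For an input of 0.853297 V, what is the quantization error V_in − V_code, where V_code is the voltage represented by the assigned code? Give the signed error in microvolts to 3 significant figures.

The full-scale span is 1.2 − (-1.2) = 2.4 V. LSB = 2.4 V / 2^11 ≈ 1.172 mV.
(V_in − V_min)/LSB = (0.853297 − (-1.2)) × 2048/2.4 = 1752.1468 → nearest code k = 1752.
Reconstructed level: -1.2 + 1752 × 2.4/2048 V = 0.8531250000 V.
e = 0.853297 − (0.8531250000) = +172 µV.

+172 µV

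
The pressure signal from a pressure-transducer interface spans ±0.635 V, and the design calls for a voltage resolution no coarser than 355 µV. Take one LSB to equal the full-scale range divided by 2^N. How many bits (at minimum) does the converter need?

The full-scale span is 0.635 − (-0.635) = 1.27 V.
1.27 V / 355 µV = 3577. Since 2^11 = 2048 and 2^12 = 4096, N = 12.

12 bits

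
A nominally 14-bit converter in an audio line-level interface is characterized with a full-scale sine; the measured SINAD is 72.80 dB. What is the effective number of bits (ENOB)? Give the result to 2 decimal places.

11.80 bits

Inverting SNR = 6.02 N + 1.76: N_eff = (72.80 − 1.76)/6.02 = 11.8007.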